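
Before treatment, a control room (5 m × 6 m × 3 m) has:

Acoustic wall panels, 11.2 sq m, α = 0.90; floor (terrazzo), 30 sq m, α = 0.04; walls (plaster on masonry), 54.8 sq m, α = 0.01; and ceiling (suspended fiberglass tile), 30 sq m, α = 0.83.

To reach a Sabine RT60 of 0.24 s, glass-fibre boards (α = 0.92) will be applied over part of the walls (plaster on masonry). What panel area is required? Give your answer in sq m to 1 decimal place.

Equivalent absorption area: A₁ = 11.2·0.90 + 30·0.04 + 54.8·0.01 + 30·0.83 = 36.728 sq m.
Required A₂ = 0.161·90/0.24 = 60.375 sabins.
ΔA needed = 60.375 − 36.728 = 23.647 sabins.
Net gain per sq m: Δα = 0.92 − 0.01 = 0.91.
Area = ΔA/Δα = 23.647/0.91 = 26.0 sq m.

26.0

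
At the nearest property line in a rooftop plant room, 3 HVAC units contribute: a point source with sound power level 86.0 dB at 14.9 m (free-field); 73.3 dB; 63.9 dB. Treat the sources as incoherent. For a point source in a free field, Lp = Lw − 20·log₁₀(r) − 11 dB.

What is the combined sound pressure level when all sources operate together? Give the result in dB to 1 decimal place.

73.8 dB

Source at 14.9 m: Lp = 86.0 − 20·log₁₀(14.9) − 11 = 51.5 dB.
Σ 10^(Lᵢ/10) = 2.398e+07.
Combined level = 10 log₁₀(2.398e+07) = 73.8 dB.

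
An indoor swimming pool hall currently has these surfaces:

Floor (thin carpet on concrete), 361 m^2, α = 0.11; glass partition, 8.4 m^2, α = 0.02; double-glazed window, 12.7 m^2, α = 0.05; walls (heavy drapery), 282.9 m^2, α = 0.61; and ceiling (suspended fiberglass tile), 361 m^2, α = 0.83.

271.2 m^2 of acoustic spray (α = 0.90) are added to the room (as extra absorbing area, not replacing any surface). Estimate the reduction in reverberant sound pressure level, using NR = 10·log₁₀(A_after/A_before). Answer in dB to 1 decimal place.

Equivalent absorption area: A_before = 361×0.11 + 8.4×0.02 + 12.7×0.05 + 282.9×0.61 + 361×0.83 = 512.712 m^2.
Added absorption = 271.2 × 0.90 = 244.080 sabins.
New total A_after = 756.792 sabins.
NR = 10·log₁₀(756.792/512.712) = 1.7 dB.

1.7 dB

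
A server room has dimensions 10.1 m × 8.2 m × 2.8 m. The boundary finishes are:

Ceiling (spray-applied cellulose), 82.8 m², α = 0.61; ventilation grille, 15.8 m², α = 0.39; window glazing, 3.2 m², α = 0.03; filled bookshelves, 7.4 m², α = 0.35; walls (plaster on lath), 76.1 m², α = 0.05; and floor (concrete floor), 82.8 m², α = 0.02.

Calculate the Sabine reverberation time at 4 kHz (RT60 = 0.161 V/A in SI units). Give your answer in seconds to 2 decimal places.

Equivalent absorption area: A = 82.8*0.61 + 15.8*0.39 + 3.2*0.03 + 7.4*0.35 + 76.1*0.05 + 82.8*0.02 = 64.817 m².
Room volume: 231.896 m³.
Sabine: RT60 = 0.161 × 231.896 / 64.817 = 0.58 s.

0.58 s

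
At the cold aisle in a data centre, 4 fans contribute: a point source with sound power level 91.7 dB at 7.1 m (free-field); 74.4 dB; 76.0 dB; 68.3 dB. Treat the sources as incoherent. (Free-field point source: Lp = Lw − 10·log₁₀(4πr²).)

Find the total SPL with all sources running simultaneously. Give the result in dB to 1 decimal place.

78.8 dB

Source at 7.1 m: Lp = 91.7 − 10·log₁₀(4π·7.1²) = 91.7 − 10·log₁₀(633.471) = 63.7 dB.
Σ 10^(Lᵢ/10) = 7.646e+07.
Combined level = 10 log₁₀(7.646e+07) = 78.8 dB.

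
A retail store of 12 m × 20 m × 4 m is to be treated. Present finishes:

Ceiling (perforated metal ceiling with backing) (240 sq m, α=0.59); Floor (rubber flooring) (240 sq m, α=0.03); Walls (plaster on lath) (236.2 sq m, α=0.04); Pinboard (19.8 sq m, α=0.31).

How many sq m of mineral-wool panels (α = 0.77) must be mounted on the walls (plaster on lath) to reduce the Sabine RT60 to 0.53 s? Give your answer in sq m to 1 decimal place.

A₁ = Σ Sᵢαᵢ = 240*0.59 + 240*0.03 + 236.2*0.04 + 19.8*0.31 = 164.386 sabins.
Required A₂ = 0.161·960/0.53 = 291.623 sabins.
ΔA needed = 291.623 − 164.386 = 127.237 sabins.
Net gain per sq m: Δα = 0.77 − 0.04 = 0.73.
Panel area = 127.237 / 0.73 = 174.3 sq m.

174.3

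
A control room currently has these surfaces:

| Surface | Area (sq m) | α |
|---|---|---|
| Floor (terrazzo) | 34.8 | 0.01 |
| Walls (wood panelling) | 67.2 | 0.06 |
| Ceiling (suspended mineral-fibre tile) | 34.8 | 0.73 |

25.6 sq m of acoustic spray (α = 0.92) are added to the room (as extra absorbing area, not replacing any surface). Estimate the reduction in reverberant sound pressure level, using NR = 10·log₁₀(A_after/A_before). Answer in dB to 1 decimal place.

2.5 dB

Summing Sᵢαᵢ: 0.348 + 4.032 + 25.404 → A_before = 29.784 sabins.
Added absorption = 25.6 × 0.92 = 23.552 sabins.
New total A_after = 53.336 sabins.
NR = 10·log₁₀(53.336/29.784) = 2.5 dB.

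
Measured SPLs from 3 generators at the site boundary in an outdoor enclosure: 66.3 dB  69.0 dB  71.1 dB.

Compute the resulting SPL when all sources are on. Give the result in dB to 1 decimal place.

Sum in the linear (power) domain: Σ 10^(Lᵢ/10) = 10^(66.3/10) + 10^(69.0/10) + 10^(71.1/10) = 2.509e+07.
Combined level = 10 log₁₀(2.509e+07) = 74.0 dB.

74.0 dB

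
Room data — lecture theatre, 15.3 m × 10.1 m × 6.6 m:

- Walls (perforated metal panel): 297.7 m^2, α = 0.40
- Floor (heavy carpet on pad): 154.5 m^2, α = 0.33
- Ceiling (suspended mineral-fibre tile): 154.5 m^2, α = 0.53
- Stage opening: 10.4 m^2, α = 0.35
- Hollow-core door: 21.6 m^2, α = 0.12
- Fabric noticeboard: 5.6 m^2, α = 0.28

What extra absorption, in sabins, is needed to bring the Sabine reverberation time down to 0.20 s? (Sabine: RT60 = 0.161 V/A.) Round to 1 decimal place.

561.3 sabins

Summing Sᵢαᵢ: 119.080 + 50.985 + 81.885 + 3.640 + 2.592 + 1.568 → A₁ = 259.750 sabins.
Target A₂ = 0.161·1019.898/0.20 = 821.018 sabins (V = 1019.898 m³).
ΔA = A₂ − A₁ = 821.018 − 259.750 = 561.3 sabins.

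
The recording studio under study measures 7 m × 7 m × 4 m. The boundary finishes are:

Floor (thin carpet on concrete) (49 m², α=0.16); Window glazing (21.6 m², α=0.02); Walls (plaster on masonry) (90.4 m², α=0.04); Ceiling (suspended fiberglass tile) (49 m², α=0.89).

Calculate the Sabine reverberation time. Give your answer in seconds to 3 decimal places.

0.569 s

Total absorption A = 49*0.16 + 21.6*0.02 + 90.4*0.04 + 49*0.89
  = 7.840 + 0.432 + 3.616 + 43.610 = 55.498 m² sabins.
Room volume: 196 m³.
RT60 = 0.161 · V / A = 0.161 × 196 / 55.498 = 0.569 s.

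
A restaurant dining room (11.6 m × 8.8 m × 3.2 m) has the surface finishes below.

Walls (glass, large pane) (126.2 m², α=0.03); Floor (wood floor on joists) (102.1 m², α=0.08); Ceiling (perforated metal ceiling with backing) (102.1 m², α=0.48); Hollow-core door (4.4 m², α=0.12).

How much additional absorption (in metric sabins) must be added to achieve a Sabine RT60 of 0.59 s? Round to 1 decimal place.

Equivalent absorption area: A₁ = 126.2*0.03 + 102.1*0.08 + 102.1*0.48 + 4.4*0.12 = 61.490 m².
For T = 0.59 s, need A₂ = 0.161·V/T = 0.161·326.656/0.59 = 89.138 sabins.
ΔA = A₂ − A₁ = 89.138 − 61.490 = 27.6 sabins.

27.6 sabins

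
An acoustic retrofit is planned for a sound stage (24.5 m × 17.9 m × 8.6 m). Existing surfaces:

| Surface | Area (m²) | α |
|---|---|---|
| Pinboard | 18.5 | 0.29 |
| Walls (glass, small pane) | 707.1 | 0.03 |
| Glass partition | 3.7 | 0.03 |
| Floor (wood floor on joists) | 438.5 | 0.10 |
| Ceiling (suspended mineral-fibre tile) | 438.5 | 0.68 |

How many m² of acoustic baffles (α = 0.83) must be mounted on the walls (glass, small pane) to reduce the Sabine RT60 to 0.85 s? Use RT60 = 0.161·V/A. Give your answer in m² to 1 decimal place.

Equivalent absorption area: A₁ = 18.5·0.29 + 707.1·0.03 + 3.7·0.03 + 438.5·0.10 + 438.5·0.68 = 368.719 m².
Required A₂ = 0.161·3771.53/0.85 = 714.372 sabins.
ΔA needed = 714.372 − 368.719 = 345.653 sabins.
Each m² of panel replacing the walls (glass, small pane) adds (0.83 − 0.03) = 0.80 sabins.
Panel area = 345.653 / 0.80 = 432.1 m².

432.1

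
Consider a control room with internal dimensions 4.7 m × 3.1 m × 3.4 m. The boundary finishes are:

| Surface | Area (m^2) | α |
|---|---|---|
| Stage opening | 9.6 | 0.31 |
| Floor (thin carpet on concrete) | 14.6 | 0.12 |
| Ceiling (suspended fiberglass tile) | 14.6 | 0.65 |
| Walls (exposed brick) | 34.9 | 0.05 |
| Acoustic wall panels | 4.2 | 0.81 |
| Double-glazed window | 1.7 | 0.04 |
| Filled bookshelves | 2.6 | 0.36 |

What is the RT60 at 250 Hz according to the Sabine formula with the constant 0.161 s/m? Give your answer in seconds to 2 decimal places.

Equivalent absorption area: A = 9.6*0.31 + 14.6*0.12 + 14.6*0.65 + 34.9*0.05 + 4.2*0.81 + 1.7*0.04 + 2.6*0.36 = 20.369 m^2.
V = 4.7·3.1·3.4 = 49.538 m³.
RT60 = 0.161 · V / A = 0.161 × 49.538 / 20.369 = 0.39 s.

0.39 s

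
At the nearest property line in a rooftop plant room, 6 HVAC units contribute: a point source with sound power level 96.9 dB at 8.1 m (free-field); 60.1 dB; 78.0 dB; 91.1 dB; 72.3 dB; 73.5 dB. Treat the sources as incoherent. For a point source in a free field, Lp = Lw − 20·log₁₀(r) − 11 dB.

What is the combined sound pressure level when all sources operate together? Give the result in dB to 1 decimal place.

91.5 dB

Source at 8.1 m: Lp = 96.9 − 20·log₁₀(8.1) − 11 = 67.7 dB.
Sum in the linear (power) domain: Σ 10^(Lᵢ/10) = 10^(67.7/10) + 10^(60.1/10) + 10^(78.0/10) + 10^(91.1/10) + 10^(72.3/10) + 10^(73.5/10) = 1.398e+09.
L_total = 10·log₁₀(1.398e+09) = 91.5 dB.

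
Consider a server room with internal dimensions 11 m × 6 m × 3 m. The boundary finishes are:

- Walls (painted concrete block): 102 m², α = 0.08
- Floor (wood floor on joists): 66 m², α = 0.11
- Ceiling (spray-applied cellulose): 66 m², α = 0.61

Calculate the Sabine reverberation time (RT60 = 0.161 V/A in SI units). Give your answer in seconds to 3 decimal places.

Total absorption A = 102*0.08 + 66*0.11 + 66*0.61
  = 8.160 + 7.260 + 40.260 = 55.680 m² sabins.
Room volume: 198 m³.
RT60 = 0.161 · V / A = 0.161 × 198 / 55.680 = 0.573 s.

0.573 s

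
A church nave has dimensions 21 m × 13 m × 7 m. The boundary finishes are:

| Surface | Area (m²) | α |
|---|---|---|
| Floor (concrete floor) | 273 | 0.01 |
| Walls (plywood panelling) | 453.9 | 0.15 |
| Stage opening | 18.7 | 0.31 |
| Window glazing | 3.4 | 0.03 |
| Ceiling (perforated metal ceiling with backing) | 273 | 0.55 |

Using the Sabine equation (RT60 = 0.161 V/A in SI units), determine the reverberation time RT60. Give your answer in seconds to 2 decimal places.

Summing Sᵢαᵢ: 2.730 + 68.085 + 5.797 + 0.102 + 150.150 → A = 226.864 sabins.
Volume V = 21 × 13 × 7 = 1911 m³.
Sabine: RT60 = 0.161 × 1911 / 226.864 = 1.36 s.

1.36 s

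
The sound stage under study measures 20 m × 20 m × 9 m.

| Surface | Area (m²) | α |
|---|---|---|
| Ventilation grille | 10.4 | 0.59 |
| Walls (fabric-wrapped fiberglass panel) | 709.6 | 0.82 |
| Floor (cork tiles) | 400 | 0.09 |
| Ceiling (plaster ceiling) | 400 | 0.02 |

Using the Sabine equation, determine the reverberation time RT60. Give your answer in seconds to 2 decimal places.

Equivalent absorption area: A = 10.4·0.59 + 709.6·0.82 + 400·0.09 + 400·0.02 = 632.008 m².
Room volume: 3600 m³.
T = 0.161 V/A = 0.161·3600/632.008 = 0.92 s.

0.92 sec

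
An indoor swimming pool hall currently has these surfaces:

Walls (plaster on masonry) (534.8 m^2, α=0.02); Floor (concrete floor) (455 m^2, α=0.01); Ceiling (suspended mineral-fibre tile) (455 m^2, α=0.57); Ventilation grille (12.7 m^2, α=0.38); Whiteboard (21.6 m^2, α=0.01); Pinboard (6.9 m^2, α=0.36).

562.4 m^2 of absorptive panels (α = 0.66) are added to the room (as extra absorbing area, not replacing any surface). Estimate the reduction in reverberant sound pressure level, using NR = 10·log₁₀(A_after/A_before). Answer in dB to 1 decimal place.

A_before = Σ Sᵢαᵢ = 534.8·0.02 + 455·0.01 + 455·0.57 + 12.7·0.38 + 21.6·0.01 + 6.9·0.36 = 282.122 sabins.
Treatment contributes 562.4·0.66 = 371.184 sabins.
A_after = 282.122 + 371.184 = 653.306 sabins.
NR = 10·log₁₀(653.306/282.122) = 3.6 dB.

3.6 dB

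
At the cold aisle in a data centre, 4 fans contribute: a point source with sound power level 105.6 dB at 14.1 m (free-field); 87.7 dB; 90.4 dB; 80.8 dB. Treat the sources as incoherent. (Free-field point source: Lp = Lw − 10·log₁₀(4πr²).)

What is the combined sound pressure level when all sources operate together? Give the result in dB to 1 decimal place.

Source at 14.1 m: Lp = 105.6 − 10·log₁₀(4π·14.1²) = 105.6 − 10·log₁₀(2498.320) = 71.6 dB.
Σ 10^(Lᵢ/10) = 1.82e+09.
Back to dB: 10·log₁₀ Σ = 92.6 dB.

92.6 dB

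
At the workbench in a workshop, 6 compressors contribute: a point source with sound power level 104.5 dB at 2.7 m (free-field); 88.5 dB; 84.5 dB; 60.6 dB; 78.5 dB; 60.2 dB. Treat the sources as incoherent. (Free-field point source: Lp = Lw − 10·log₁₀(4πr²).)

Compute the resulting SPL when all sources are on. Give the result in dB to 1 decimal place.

Source at 2.7 m: Lp = 104.5 − 10·log₁₀(4π·2.7²) = 104.5 − 10·log₁₀(91.609) = 84.9 dB.
Σ 10^(Lᵢ/10) = 1.372e+09.
Back to dB: 10·log₁₀ Σ = 91.4 dB.

91.4 dB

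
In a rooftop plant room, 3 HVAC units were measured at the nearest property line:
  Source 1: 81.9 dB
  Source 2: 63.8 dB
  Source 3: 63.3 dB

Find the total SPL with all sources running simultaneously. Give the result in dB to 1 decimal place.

82.0 dB

Converting to relative power and adding: 10^(81.9/10) + 10^(63.8/10) + 10^(63.3/10) = 1.594e+08.
L_total = 10·log₁₀(1.594e+08) = 82.0 dB.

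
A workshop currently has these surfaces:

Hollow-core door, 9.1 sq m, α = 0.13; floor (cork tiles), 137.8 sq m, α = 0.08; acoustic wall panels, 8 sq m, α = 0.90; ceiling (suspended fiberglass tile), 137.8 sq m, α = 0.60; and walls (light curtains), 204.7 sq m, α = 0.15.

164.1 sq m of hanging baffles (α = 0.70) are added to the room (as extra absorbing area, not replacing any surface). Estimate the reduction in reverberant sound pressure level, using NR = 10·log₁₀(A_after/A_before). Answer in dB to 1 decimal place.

2.7 dB

Equivalent absorption area: A_before = 9.1×0.13 + 137.8×0.08 + 8×0.90 + 137.8×0.60 + 204.7×0.15 = 132.792 sq m.
Treatment contributes 164.1·0.70 = 114.870 sabins.
New total A_after = 247.662 sabins.
Reduction = 10 log₁₀(A_after/A_before) = 10 log₁₀(1.8650) = 2.7 dB.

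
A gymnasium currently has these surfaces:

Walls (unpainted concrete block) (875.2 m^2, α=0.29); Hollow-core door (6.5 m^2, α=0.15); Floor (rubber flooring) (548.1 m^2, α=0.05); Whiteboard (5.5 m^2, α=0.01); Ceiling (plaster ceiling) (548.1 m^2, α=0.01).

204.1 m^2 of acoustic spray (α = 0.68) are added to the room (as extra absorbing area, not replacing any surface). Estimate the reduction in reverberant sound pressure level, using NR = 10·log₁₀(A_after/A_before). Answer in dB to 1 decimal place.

1.7 dB

A_before = Σ Sᵢαᵢ = 875.2*0.29 + 6.5*0.15 + 548.1*0.05 + 5.5*0.01 + 548.1*0.01 = 287.724 sabins.
Treatment contributes 204.1·0.68 = 138.788 sabins.
New total A_after = 426.512 sabins.
NR = 10·log₁₀(426.512/287.724) = 1.7 dB.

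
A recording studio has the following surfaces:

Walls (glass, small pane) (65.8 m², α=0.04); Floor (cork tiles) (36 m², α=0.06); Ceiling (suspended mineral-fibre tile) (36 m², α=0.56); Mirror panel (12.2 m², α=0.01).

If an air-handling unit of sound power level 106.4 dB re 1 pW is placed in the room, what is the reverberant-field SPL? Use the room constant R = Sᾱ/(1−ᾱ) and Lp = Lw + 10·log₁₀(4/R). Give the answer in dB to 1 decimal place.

97.6 dB

A = 25.074 sabins; S = 150.0 m².
ᾱ = 25.074/150.0 = 0.1672; R = Sᾱ/(1−ᾱ) = 25.074/(1−0.1672) = 30.108 m².
Lp = Lw + 10 log₁₀(4/R) = 106.4 -8.77 = 97.6 dB.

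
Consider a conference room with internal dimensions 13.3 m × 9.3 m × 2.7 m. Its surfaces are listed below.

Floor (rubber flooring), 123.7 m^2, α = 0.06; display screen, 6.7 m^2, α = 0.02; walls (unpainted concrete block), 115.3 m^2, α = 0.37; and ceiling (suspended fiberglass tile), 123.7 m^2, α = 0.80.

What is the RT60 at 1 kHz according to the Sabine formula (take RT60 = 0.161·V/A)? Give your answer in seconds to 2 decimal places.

Summing Sᵢαᵢ: 7.422 + 0.134 + 42.661 + 98.960 → A = 149.177 sabins.
V = 13.3·9.3·2.7 = 333.963 m³.
T = 0.161 V/A = 0.161·333.963/149.177 = 0.36 s.

0.36 s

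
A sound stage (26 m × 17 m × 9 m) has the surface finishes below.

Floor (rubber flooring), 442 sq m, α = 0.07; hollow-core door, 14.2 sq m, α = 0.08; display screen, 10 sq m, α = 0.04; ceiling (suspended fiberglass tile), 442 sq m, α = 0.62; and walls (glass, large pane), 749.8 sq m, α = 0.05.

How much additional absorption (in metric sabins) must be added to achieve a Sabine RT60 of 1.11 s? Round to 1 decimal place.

Total absorption A₁ = 442·0.07 + 14.2·0.08 + 10·0.04 + 442·0.62 + 749.8·0.05
  = 30.940 + 1.136 + 0.400 + 274.040 + 37.490 = 344.006 sq m sabins.
Target A₂ = 0.161·3978/1.11 = 576.989 sabins (V = 3978 m³).
Shortfall: 576.989 − 344.006 = 233.0 sabins.

233.0 sabins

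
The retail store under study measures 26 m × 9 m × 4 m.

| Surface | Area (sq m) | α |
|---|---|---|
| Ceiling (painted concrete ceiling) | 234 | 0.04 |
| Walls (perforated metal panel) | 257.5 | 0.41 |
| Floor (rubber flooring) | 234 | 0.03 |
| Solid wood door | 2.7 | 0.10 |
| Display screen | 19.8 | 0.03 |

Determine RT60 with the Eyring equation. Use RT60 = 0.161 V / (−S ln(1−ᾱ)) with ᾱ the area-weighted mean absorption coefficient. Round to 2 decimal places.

1.12 s

S = Σ Sᵢ = 748.0 sq m.
Σ(Sᵢαᵢ) = 234×0.04 + 257.5×0.41 + 234×0.03 + 2.7×0.10 + 19.8×0.03 = 122.819.
ᾱ = 122.819 / 748.0 = 0.1642.
−S·ln(1−ᾱ) = −748.0 × ln(1 − 0.1642) = 134.166.
V = 26 × 9 × 4 = 936 m³.
T = 0.161·V/[−S·ln(1−ᾱ)] = 0.161·936/134.166 = 1.12 s.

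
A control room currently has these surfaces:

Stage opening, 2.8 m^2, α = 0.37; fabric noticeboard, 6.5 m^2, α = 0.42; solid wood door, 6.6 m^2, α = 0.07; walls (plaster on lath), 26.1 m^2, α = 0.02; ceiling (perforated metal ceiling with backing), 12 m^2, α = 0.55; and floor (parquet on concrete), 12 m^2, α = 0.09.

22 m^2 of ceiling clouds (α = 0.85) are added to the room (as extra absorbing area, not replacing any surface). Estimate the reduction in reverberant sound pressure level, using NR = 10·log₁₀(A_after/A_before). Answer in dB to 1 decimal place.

4.0 dB

Equivalent absorption area: A_before = 2.8×0.37 + 6.5×0.42 + 6.6×0.07 + 26.1×0.02 + 12×0.55 + 12×0.09 = 12.430 m^2.
Treatment contributes 22·0.85 = 18.700 sabins.
A_after = 12.430 + 18.700 = 31.130 sabins.
Reduction = 10 log₁₀(A_after/A_before) = 10 log₁₀(2.5044) = 4.0 dB.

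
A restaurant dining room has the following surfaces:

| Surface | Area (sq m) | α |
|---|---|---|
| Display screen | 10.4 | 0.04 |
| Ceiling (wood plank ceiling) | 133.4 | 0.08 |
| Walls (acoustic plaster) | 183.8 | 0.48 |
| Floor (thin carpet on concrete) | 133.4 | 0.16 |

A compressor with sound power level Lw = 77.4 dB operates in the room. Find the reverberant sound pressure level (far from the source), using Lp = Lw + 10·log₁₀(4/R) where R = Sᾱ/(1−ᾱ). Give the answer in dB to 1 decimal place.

61.3 dB

Σ(Sᵢαᵢ) = 10.4×0.04 + 133.4×0.08 + 183.8×0.48 + 133.4×0.16 = 120.656; total area S = 461.0 sq m.
ᾱ = 120.656/461.0 = 0.2617; R = Sᾱ/(1−ᾱ) = 120.656/(1−0.2617) = 163.424 sq m.
Lp = Lw + 10 log₁₀(4/R) = 77.4 -16.11 = 61.3 dB.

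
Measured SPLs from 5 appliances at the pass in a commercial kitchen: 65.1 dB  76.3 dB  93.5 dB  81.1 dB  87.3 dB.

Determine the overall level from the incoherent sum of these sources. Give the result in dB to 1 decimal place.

Converting to relative power and adding: 10^(65.1/10) + 10^(76.3/10) + 10^(93.5/10) + 10^(81.1/10) + 10^(87.3/10) = 2.95e+09.
Combined level = 10 log₁₀(2.95e+09) = 94.7 dB.

94.7 dB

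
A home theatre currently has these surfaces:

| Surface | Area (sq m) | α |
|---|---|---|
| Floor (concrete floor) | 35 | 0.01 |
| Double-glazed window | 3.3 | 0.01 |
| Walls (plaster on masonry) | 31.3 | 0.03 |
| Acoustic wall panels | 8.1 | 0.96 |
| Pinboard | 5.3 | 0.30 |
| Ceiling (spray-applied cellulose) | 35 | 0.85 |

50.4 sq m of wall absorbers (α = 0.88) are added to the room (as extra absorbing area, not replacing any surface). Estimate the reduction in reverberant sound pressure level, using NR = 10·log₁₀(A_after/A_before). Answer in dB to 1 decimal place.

Total absorption A_before = 35·0.01 + 3.3·0.01 + 31.3·0.03 + 8.1·0.96 + 5.3·0.30 + 35·0.85
  = 0.350 + 0.033 + 0.939 + 7.776 + 1.590 + 29.750 = 40.438 sq m sabins.
Added absorption = 50.4 × 0.88 = 44.352 sabins.
New total A_after = 84.790 sabins.
Reduction = 10 log₁₀(A_after/A_before) = 10 log₁₀(2.0968) = 3.2 dB.

3.2 dB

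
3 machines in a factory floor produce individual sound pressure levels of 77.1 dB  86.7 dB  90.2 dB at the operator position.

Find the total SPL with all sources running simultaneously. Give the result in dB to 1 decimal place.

91.9 dB

Σ 10^(Lᵢ/10) = 1.566e+09.
Back to dB: 10·log₁₀ Σ = 91.9 dB.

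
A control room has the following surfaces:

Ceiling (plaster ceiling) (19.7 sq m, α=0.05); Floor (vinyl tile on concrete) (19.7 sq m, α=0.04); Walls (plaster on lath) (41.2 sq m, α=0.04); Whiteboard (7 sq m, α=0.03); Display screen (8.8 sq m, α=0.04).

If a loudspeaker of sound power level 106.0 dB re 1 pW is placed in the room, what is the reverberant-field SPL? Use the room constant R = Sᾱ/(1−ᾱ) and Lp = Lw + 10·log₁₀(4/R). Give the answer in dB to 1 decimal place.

Σ(Sᵢαᵢ) = 19.7×0.05 + 19.7×0.04 + 41.2×0.04 + 7×0.03 + 8.8×0.04 = 3.983; total area S = 96.4 sq m.
ᾱ = 3.983/96.4 = 0.0413; R = Sᾱ/(1−ᾱ) = 3.983/(1−0.0413) = 4.155 sq m.
Lp = 106.0 + 10·log₁₀(4/4.155) = 106.0 + (-0.17) = 105.8 dB.

105.8 dB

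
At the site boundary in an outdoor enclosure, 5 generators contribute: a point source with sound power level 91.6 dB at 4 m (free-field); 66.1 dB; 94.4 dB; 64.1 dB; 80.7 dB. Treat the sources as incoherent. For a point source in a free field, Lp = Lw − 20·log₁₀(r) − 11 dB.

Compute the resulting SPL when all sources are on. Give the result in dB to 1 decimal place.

94.6 dB

Source at 4 m: Lp = 91.6 − 20·log₁₀(4) − 11 = 68.6 dB.
Converting to relative power and adding: 10^(68.6/10) + 10^(66.1/10) + 10^(94.4/10) + 10^(64.1/10) + 10^(80.7/10) = 2.886e+09.
Back to dB: 10·log₁₀ Σ = 94.6 dB.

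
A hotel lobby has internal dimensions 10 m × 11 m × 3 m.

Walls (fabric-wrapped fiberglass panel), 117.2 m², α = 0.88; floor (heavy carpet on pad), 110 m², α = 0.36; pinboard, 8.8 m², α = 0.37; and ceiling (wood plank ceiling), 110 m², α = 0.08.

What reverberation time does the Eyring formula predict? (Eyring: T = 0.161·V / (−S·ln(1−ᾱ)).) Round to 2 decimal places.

0.26 s

S = Σ Sᵢ = 346.0 m².
Σ(Sᵢαᵢ) = 117.2×0.88 + 110×0.36 + 8.8×0.37 + 110×0.08 = 154.792.
ᾱ = 154.792 / 346.0 = 0.4474.
Eyring denominator: −S ln(1−ᾱ) = 205.220.
V = 10 × 11 × 3 = 330 m³.
T = 0.161·V/[−S·ln(1−ᾱ)] = 0.161·330/205.220 = 0.26 s.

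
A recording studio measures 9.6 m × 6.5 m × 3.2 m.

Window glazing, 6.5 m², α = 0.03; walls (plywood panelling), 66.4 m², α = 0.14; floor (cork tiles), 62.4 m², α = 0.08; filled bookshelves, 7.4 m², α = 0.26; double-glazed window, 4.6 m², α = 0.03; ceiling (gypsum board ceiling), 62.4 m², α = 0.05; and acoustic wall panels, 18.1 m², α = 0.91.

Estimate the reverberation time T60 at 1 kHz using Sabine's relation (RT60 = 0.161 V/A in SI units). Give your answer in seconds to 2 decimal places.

0.89 seconds

Total absorption A = 6.5*0.03 + 66.4*0.14 + 62.4*0.08 + 7.4*0.26 + 4.6*0.03 + 62.4*0.05 + 18.1*0.91
  = 0.195 + 9.296 + 4.992 + 1.924 + 0.138 + 3.120 + 16.471 = 36.136 m² sabins.
Volume V = 9.6 × 6.5 × 3.2 = 199.68 m³.
RT60 = 0.161 · V / A = 0.161 × 199.68 / 36.136 = 0.89 s.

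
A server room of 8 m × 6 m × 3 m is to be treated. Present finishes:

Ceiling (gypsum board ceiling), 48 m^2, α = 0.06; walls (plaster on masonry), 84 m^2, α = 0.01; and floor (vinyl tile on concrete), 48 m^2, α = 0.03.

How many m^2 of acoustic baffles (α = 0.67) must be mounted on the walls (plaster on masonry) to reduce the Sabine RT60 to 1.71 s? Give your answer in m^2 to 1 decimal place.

Equivalent absorption area: A₁ = 48*0.06 + 84*0.01 + 48*0.03 = 5.160 m^2.
Required A₂ = 0.161·144/1.71 = 13.558 sabins.
Absorption to add: 13.558 − 5.160 = 8.398 sabins.
Each m^2 of panel replacing the walls (plaster on masonry) adds (0.67 − 0.01) = 0.66 sabins.
Area = ΔA/Δα = 8.398/0.66 = 12.7 m^2.

12.7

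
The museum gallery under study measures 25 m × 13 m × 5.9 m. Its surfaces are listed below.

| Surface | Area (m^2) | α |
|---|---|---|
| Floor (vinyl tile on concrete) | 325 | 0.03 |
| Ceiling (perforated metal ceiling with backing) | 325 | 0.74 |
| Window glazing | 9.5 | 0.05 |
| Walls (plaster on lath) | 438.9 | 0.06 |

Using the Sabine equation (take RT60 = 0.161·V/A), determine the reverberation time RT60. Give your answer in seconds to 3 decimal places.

1.114 sec

Equivalent absorption area: A = 325*0.03 + 325*0.74 + 9.5*0.05 + 438.9*0.06 = 277.059 m^2.
Volume V = 25 × 13 × 5.9 = 1917.5 m³.
Sabine: RT60 = 0.161 × 1917.5 / 277.059 = 1.114 s.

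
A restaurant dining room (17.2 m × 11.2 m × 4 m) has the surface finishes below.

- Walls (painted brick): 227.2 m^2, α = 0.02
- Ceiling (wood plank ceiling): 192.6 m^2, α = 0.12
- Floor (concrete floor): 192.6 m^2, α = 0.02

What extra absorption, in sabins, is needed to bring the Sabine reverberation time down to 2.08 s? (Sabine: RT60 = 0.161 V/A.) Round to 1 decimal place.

A₁ = Σ Sᵢαᵢ = 227.2*0.02 + 192.6*0.12 + 192.6*0.02 = 31.508 sabins.
V = 770.56 m³. Required absorption A₂ = 0.161 × 770.56 / 2.08 = 59.644 sabins.
Additional absorption ΔA = 59.644 − 31.508 = 28.1 sabins.

28.1 sabins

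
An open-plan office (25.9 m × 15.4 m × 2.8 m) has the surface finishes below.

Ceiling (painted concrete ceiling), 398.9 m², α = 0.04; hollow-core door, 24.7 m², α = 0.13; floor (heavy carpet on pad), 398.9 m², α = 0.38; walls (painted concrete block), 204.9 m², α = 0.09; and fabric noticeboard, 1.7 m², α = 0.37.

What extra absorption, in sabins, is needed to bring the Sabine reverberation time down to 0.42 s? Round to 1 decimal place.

238.3 sabins

Total absorption A₁ = 398.9*0.04 + 24.7*0.13 + 398.9*0.38 + 204.9*0.09 + 1.7*0.37
  = 15.956 + 3.211 + 151.582 + 18.441 + 0.629 = 189.819 m² sabins.
Target A₂ = 0.161·1116.808/0.42 = 428.110 sabins (V = 1116.808 m³).
ΔA = A₂ − A₁ = 428.110 − 189.819 = 238.3 sabins.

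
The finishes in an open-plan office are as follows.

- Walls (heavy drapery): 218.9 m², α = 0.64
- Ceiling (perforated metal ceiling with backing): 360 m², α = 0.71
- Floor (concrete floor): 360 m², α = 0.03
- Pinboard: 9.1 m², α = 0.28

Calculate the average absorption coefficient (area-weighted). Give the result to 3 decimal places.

Total surface area S = 948.0 m².
Weighted sum Σ Sα = 409.044.
ᾱ = 409.044 / 948.0 = 0.431.

0.431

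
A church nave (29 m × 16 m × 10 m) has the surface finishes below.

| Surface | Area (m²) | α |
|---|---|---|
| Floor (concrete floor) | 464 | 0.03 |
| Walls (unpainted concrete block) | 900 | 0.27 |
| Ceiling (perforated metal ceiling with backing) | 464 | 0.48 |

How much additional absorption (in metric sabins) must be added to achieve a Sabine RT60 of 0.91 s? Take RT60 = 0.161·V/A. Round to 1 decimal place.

341.3 sabins

Total absorption A₁ = 464×0.03 + 900×0.27 + 464×0.48
  = 13.920 + 243.000 + 222.720 = 479.640 m² sabins.
For T = 0.91 s, need A₂ = 0.161·V/T = 0.161·4640/0.91 = 820.923 sabins.
Additional absorption ΔA = 820.923 − 479.640 = 341.3 sabins.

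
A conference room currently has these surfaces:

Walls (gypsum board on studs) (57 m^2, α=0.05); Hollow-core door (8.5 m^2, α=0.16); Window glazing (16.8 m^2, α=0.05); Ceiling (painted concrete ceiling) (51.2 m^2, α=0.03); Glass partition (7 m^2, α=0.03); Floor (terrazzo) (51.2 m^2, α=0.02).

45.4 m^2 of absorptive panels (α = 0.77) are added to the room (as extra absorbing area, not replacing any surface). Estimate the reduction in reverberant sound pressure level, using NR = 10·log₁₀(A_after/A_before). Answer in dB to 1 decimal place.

Summing Sᵢαᵢ: 2.850 + 1.360 + 0.840 + 1.536 + 0.210 + 1.024 → A_before = 7.820 sabins.
Treatment contributes 45.4·0.77 = 34.958 sabins.
A_after = 7.820 + 34.958 = 42.778 sabins.
Reduction = 10 log₁₀(A_after/A_before) = 10 log₁₀(5.4703) = 7.4 dB.

7.4 dB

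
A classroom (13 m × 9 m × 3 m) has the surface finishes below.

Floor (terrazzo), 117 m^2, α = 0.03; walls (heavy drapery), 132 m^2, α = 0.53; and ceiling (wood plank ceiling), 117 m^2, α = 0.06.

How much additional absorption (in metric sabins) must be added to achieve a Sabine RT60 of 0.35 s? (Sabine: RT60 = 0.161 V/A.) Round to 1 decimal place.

81.0 sabins

Equivalent absorption area: A₁ = 117·0.03 + 132·0.53 + 117·0.06 = 80.490 m^2.
Target A₂ = 0.161·351/0.35 = 161.460 sabins (V = 351 m³).
ΔA = A₂ − A₁ = 161.460 − 80.490 = 81.0 sabins.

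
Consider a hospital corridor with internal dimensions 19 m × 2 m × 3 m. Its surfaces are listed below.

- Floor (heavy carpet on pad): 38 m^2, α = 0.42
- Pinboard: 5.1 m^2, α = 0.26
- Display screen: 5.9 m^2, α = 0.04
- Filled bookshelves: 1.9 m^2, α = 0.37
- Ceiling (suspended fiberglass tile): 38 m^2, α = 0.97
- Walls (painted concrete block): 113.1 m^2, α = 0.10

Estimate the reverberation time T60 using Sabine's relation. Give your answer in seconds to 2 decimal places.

Total absorption A = 38*0.42 + 5.1*0.26 + 5.9*0.04 + 1.9*0.37 + 38*0.97 + 113.1*0.10
  = 15.960 + 1.326 + 0.236 + 0.703 + 36.860 + 11.310 = 66.395 m^2 sabins.
V = 19·2·3 = 114 m³.
RT60 = 0.161 · V / A = 0.161 × 114 / 66.395 = 0.28 s.

0.28 seconds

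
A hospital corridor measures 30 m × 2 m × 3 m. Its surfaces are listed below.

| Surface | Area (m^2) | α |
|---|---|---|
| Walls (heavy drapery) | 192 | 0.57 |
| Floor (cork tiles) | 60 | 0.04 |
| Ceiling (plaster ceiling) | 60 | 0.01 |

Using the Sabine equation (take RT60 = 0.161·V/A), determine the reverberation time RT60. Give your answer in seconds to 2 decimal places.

0.26 sec

Total absorption A = 192×0.57 + 60×0.04 + 60×0.01
  = 109.440 + 2.400 + 0.600 = 112.440 m^2 sabins.
Volume V = 30 × 2 × 3 = 180 m³.
RT60 = 0.161 · V / A = 0.161 × 180 / 112.440 = 0.26 s.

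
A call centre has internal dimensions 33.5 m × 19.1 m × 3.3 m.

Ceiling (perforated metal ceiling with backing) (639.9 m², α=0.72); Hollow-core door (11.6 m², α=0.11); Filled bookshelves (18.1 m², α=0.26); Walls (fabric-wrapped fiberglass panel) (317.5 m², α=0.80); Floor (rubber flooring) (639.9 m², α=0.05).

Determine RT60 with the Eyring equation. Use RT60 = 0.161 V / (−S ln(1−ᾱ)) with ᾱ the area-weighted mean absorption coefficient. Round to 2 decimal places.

0.34 s

Total surface area S = 639.9 + 11.6 + 18.1 + 317.5 + 639.9 = 1627.0 m².
Σ(Sᵢαᵢ) = 639.9×0.72 + 11.6×0.11 + 18.1×0.26 + 317.5×0.80 + 639.9×0.05 = 752.705.
Mean coefficient ᾱ = A/S = 0.4626.
Eyring denominator: −S ln(1−ᾱ) = 1010.387.
V = 33.5 × 19.1 × 3.3 = 2111.505 m³.
T = 0.161·V/[−S·ln(1−ᾱ)] = 0.161·2111.505/1010.387 = 0.34 s.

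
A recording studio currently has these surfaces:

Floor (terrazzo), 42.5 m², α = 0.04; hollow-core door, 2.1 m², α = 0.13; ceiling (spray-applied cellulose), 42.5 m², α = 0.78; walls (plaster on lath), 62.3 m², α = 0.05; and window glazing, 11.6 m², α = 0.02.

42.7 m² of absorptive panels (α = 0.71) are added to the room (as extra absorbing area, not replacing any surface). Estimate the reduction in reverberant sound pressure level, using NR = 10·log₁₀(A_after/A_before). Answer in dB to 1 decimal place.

Total absorption A_before = 42.5·0.04 + 2.1·0.13 + 42.5·0.78 + 62.3·0.05 + 11.6·0.02
  = 1.700 + 0.273 + 33.150 + 3.115 + 0.232 = 38.470 m² sabins.
Treatment contributes 42.7·0.71 = 30.317 sabins.
New total A_after = 68.787 sabins.
Reduction = 10 log₁₀(A_after/A_before) = 10 log₁₀(1.7881) = 2.5 dB.

2.5 dB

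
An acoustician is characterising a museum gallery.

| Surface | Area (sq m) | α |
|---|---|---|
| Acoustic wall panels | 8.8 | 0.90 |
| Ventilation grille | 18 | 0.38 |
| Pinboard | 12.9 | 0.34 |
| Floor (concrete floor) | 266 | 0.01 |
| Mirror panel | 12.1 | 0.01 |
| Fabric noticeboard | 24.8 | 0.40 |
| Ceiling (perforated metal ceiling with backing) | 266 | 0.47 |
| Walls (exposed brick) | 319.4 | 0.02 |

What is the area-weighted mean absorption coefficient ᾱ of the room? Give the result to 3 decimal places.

0.176

S = Σ Sᵢ = 8.8 + 18 + 12.9 + 266 + 12.1 + 24.8 + 266 + 319.4 = 928.0 sq m.
A = 8.8·0.90 + 18·0.38 + 12.9·0.34 + 266·0.01 + 12.1·0.01 + 24.8·0.40 + 266·0.47 + 319.4·0.02 = 163.255 sabins.
ᾱ = A/S = 0.176.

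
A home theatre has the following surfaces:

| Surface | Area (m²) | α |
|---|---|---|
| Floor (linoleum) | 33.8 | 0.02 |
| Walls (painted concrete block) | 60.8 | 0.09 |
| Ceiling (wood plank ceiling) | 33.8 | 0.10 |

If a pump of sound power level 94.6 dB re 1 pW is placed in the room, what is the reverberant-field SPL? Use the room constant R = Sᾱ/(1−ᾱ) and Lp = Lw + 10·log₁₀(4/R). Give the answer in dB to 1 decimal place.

90.5 dB

A = 9.528 sabins; S = 128.4 m².
ᾱ = 9.528/128.4 = 0.0742; R = Sᾱ/(1−ᾱ) = 9.528/(1−0.0742) = 10.292 m².
Lp = 94.6 + 10·log₁₀(4/10.292) = 94.6 + (-4.10) = 90.5 dB.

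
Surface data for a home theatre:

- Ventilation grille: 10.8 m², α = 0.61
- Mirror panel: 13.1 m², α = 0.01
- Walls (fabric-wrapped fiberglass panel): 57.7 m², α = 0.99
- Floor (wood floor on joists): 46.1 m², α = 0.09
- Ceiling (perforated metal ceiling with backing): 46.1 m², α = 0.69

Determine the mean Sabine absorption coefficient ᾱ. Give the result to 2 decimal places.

S = Σ Sᵢ = 10.8 + 13.1 + 57.7 + 46.1 + 46.1 = 173.8 m².
Σ(Sᵢαᵢ) = 10.8*0.61 + 13.1*0.01 + 57.7*0.99 + 46.1*0.09 + 46.1*0.69 = 99.800.
ᾱ = A/S = 0.57.

0.57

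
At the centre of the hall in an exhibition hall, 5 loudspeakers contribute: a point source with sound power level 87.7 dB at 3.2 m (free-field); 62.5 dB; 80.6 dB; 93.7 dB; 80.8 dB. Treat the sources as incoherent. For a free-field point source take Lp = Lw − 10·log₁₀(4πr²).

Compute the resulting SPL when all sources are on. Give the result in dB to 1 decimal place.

Source at 3.2 m: Lp = 87.7 − 10·log₁₀(4π·3.2²) = 87.7 − 10·log₁₀(128.680) = 66.6 dB.
Sum in the linear (power) domain: Σ 10^(Lᵢ/10) = 10^(66.6/10) + 10^(62.5/10) + 10^(80.6/10) + 10^(93.7/10) + 10^(80.8/10) = 2.586e+09.
Combined level = 10 log₁₀(2.586e+09) = 94.1 dB.

94.1 dB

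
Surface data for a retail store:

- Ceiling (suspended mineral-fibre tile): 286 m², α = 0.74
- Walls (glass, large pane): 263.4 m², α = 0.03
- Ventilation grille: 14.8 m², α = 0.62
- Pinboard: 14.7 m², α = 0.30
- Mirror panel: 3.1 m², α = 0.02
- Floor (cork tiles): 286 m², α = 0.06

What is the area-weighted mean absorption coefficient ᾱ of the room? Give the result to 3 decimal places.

0.288

Total surface area S = 868.0 m².
Weighted sum Σ Sα = 250.350.
ᾱ = 250.350 / 868.0 = 0.288.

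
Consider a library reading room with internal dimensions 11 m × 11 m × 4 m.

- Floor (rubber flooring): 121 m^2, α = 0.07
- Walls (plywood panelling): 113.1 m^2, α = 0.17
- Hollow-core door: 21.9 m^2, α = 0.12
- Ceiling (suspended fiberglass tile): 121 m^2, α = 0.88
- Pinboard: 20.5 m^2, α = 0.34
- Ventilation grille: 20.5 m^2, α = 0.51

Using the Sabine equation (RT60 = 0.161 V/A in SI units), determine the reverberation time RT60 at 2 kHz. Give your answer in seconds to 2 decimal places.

0.51 s

Summing Sᵢαᵢ: 8.470 + 19.227 + 2.628 + 106.480 + 6.970 + 10.455 → A = 154.230 sabins.
V = 11·11·4 = 484 m³.
RT60 = 0.161 · V / A = 0.161 × 484 / 154.230 = 0.51 s.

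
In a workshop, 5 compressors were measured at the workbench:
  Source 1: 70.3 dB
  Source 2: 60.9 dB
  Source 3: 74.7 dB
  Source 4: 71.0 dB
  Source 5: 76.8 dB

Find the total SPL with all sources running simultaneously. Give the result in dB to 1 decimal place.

Sum in the linear (power) domain: Σ 10^(Lᵢ/10) = 10^(70.3/10) + 10^(60.9/10) + 10^(74.7/10) + 10^(71.0/10) + 10^(76.8/10) = 1.019e+08.
Combined level = 10 log₁₀(1.019e+08) = 80.1 dB.

80.1 dB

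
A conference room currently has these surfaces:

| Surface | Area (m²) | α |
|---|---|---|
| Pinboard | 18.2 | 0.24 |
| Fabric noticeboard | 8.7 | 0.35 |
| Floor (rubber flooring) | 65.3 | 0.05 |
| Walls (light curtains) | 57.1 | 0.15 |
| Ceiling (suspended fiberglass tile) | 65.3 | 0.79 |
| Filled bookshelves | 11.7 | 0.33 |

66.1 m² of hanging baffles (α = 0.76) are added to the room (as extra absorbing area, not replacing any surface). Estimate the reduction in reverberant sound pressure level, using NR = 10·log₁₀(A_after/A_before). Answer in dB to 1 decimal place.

Summing Sᵢαᵢ: 4.368 + 3.045 + 3.265 + 8.565 + 51.587 + 3.861 → A_before = 74.691 sabins.
Added absorption = 66.1 × 0.76 = 50.236 sabins.
New total A_after = 124.927 sabins.
NR = 10·log₁₀(124.927/74.691) = 2.2 dB.

2.2 dB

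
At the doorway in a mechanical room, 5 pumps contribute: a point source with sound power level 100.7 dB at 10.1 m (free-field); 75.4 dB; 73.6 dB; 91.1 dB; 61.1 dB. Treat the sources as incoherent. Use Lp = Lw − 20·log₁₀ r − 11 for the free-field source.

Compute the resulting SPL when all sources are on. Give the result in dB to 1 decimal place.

91.3 dB

Source at 10.1 m: Lp = 100.7 − 20·log₁₀(10.1) − 11 = 69.6 dB.
Converting to relative power and adding: 10^(69.6/10) + 10^(75.4/10) + 10^(73.6/10) + 10^(91.1/10) + 10^(61.1/10) = 1.356e+09.
Combined level = 10 log₁₀(1.356e+09) = 91.3 dB.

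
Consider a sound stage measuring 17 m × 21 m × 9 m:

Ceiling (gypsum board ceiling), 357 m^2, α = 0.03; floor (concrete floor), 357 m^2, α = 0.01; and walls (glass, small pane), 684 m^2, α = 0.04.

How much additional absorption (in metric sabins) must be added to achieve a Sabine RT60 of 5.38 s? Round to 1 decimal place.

A₁ = Σ Sᵢαᵢ = 357·0.03 + 357·0.01 + 684·0.04 = 41.640 sabins.
Target A₂ = 0.161·3213/5.38 = 96.151 sabins (V = 3213 m³).
Shortfall: 96.151 − 41.640 = 54.5 sabins.

54.5 sabins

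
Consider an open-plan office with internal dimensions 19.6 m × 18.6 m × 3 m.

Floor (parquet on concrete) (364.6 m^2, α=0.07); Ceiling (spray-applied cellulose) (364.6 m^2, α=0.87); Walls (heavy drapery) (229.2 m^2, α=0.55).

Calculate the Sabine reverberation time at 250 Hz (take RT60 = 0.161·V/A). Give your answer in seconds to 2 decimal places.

A = Σ Sᵢαᵢ = 364.6×0.07 + 364.6×0.87 + 229.2×0.55 = 468.784 sabins.
V = 19.6·18.6·3 = 1093.68 m³.
RT60 = 0.161 · V / A = 0.161 × 1093.68 / 468.784 = 0.38 s.

0.38 s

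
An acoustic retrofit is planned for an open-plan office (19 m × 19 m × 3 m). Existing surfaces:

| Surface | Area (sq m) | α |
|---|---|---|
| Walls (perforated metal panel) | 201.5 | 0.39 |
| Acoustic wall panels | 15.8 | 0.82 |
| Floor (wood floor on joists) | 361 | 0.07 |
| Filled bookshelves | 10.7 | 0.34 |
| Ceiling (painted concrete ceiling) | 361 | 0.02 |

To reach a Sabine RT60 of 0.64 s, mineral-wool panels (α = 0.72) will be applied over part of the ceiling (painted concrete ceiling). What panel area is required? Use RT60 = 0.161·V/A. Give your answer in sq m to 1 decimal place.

206.8

Summing Sᵢαᵢ: 78.585 + 12.956 + 25.270 + 3.638 + 7.220 → A₁ = 127.669 sabins.
V = 1083 m³. Target absorption A₂ = 0.161 × 1083 / 0.64 = 272.442 sabins.
Absorption to add: 272.442 − 127.669 = 144.773 sabins.
Each sq m of panel replacing the ceiling (painted concrete ceiling) adds (0.72 − 0.02) = 0.70 sabins.
Panel area = 144.773 / 0.70 = 206.8 sq m.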